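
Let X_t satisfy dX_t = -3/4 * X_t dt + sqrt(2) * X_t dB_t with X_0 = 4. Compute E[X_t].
E[X_t] = 4*exp(-3*t/4)

For GBM dX = mu X dt + sigma X dB with X_0 = x_0, apply Itô to Y = log X: dY = (mu - sigma^2/2) dt + sigma dB, so Y_t = log(x_0) + (mu - sigma^2/2) t + sigma B_t and hence X_t = x_0 * exp((mu - sigma^2/2) t + sigma B_t).
With mu = -3/4, sigma = sqrt(2), x_0 = 4, this gives:
  X_t = 4 * exp((-7/4) * t + (sqrt(2)) * B_t).
Since sigma*B_t ~ Normal(0, sigma^2 t), E[exp(sigma*B_t)] = exp(sigma^2 t / 2); so E[X_t] = x_0 * exp((mu - sigma^2/2) t) * exp(sigma^2 t / 2) = x_0 * exp(mu t) = 4*exp(-3*t/4).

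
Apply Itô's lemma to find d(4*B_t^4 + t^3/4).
d(4*B_t^4 + t^3/4) = (24*B_t^2 + 3*t^2/4) dt + (16*B_t^3) dB_t

Itô's formula for f(t, x): d f(t, B_t) = (f_t + (1/2) f_xx) dt + f_x dB_t. Compute partials of f(t, x) = t^3/4 + 4*x^4:
  f_t(t,x)  = 3*t^2/4
  f_x(t,x)  = 16*x^3
  f_xx(t,x) = 48*x^2
Assemble drift = f_t + (1/2) f_xx = 3*t^2/4 + 24*x^2 and diffusion = f_x = 16*x^3. Substituting x = B_t:
  d(4*B_t^4 + t^3/4) = (24*B_t^2 + 3*t^2/4) dt + (16*B_t^3) dB_t.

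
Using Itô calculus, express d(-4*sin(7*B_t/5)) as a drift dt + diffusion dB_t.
d(-4*sin(7*B_t/5)) = (98*sin(7*B_t/5)/25) dt + (-28*cos(7*B_t/5)/5) dB_t

Itô's formula for f(B_t) gives d f(B_t) = f'(B_t) dB_t + (1/2) f''(B_t) dt. Compute derivatives of f(x) = -4*sin(7*x/5):
  f'(x)  = -28*cos(7*x/5)/5
  f''(x) = 196*sin(7*x/5)/25
Substitute x = B_t and multiply the f'' term by 1/2:
  drift     = (1/2) * (196*sin(7*x/5)/25) evaluated at B_t = 98*sin(7*B_t/5)/25
  diffusion = (-28*cos(7*x/5)/5) evaluated at B_t = -28*cos(7*B_t/5)/5
Therefore d(-4*sin(7*B_t/5)) = (98*sin(7*B_t/5)/25) dt + (-28*cos(7*B_t/5)/5) dB_t.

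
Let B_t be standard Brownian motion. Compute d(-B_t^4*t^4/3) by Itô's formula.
d(-B_t^4*t^4/3) = (B_t^2*t^3*(-4*B_t^2/3 - 2*t)) dt + (-4*B_t^3*t^4/3) dB_t

Itô's formula for f(t, x): d f(t, B_t) = (f_t + (1/2) f_xx) dt + f_x dB_t. Compute partials of f(t, x) = -t^4*x^4/3:
  f_t(t,x)  = -4*t^3*x^4/3
  f_x(t,x)  = -4*t^4*x^3/3
  f_xx(t,x) = -4*t^4*x^2
Assemble drift = f_t + (1/2) f_xx = t^3*x^2*(-2*t - 4*x^2/3) and diffusion = f_x = -4*t^4*x^3/3. Substituting x = B_t:
  d(-B_t^4*t^4/3) = (B_t^2*t^3*(-4*B_t^2/3 - 2*t)) dt + (-4*B_t^3*t^4/3) dB_t.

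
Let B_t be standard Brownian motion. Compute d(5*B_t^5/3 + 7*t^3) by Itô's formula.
d(5*B_t^5/3 + 7*t^3) = (50*B_t^3/3 + 21*t^2) dt + (25*B_t^4/3) dB_t

Itô's formula for f(t, x): d f(t, B_t) = (f_t + (1/2) f_xx) dt + f_x dB_t. Compute partials of f(t, x) = 7*t^3 + 5*x^5/3:
  f_t(t,x)  = 21*t^2
  f_x(t,x)  = 25*x^4/3
  f_xx(t,x) = 100*x^3/3
Assemble drift = f_t + (1/2) f_xx = 21*t^2 + 50*x^3/3 and diffusion = f_x = 25*x^4/3. Substituting x = B_t:
  d(5*B_t^5/3 + 7*t^3) = (50*B_t^3/3 + 21*t^2) dt + (25*B_t^4/3) dB_t.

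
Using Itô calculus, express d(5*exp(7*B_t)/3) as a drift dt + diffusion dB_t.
d(5*exp(7*B_t)/3) = (245*exp(7*B_t)/6) dt + (35*exp(7*B_t)/3) dB_t

Itô's formula for f(B_t) gives d f(B_t) = f'(B_t) dB_t + (1/2) f''(B_t) dt. Compute derivatives of f(x) = 5*exp(7*x)/3:
  f'(x)  = 35*exp(7*x)/3
  f''(x) = 245*exp(7*x)/3
Substitute x = B_t and multiply the f'' term by 1/2:
  drift     = (1/2) * (245*exp(7*x)/3) evaluated at B_t = 245*exp(7*B_t)/6
  diffusion = (35*exp(7*x)/3) evaluated at B_t = 35*exp(7*B_t)/3
Therefore d(5*exp(7*B_t)/3) = (245*exp(7*B_t)/6) dt + (35*exp(7*B_t)/3) dB_t.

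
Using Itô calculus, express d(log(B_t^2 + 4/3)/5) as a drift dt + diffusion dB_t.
d(log(B_t^2 + 4/3)/5) = (3*(4 - 3*B_t^2)/(5*(3*B_t^2 + 4)^2)) dt + (6*B_t/(5*(3*B_t^2 + 4))) dB_t

Itô's formula for f(B_t) gives d f(B_t) = f'(B_t) dB_t + (1/2) f''(B_t) dt. Compute derivatives of f(x) = log(x^2 + 4/3)/5:
  f'(x)  = 6*x/(5*(3*x^2 + 4))
  f''(x) = 6*(4 - 3*x^2)/(5*(3*x^2 + 4)^2)
Substitute x = B_t and multiply the f'' term by 1/2:
  drift     = (1/2) * (6*(4 - 3*x^2)/(5*(3*x^2 + 4)^2)) evaluated at B_t = 3*(4 - 3*B_t^2)/(5*(3*B_t^2 + 4)^2)
  diffusion = (6*x/(5*(3*x^2 + 4))) evaluated at B_t = 6*B_t/(5*(3*B_t^2 + 4))
Therefore d(log(B_t^2 + 4/3)/5) = (3*(4 - 3*B_t^2)/(5*(3*B_t^2 + 4)^2)) dt + (6*B_t/(5*(3*B_t^2 + 4))) dB_t.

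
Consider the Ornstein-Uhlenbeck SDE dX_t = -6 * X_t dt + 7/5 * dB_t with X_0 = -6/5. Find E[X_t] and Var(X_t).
E[X_t] = -6*exp(-6*t)/5; Var(X_t) = 49/300 - 49*exp(-12*t)/300

The OU SDE dX = -theta X dt + sigma dB admits the integrating factor exp(theta t): d(exp(theta t) X_t) = sigma exp(theta t) dB_t. Integrating from 0 to t:
  X_t = x_0 * exp(-theta t) + sigma * int_0^t exp(-theta (t-s)) dB_s.
The Itô integral has mean 0 and (by the Itô isometry) variance sigma^2 * int_0^t exp(-2 theta (t - s)) ds = sigma^2 * (1 - exp(-2 theta t)) / (2 theta).
With theta = 6, sigma = 7/5, x_0 = -6/5:
  E[X_t] = -6/5 * exp(-6 t) = -6*exp(-6*t)/5
  Var(X_t) = (7/5)^2 * (1 - exp(-2*6 t)) / (2 * 6) = 49/300 - 49*exp(-12*t)/300.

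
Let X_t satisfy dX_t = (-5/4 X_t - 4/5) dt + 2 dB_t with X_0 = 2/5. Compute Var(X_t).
Var(X_t) = 8/5 - 8*exp(-5*t/2)/5

The variance V(t) = Var(X_t) satisfies V'(t) = 2 a V(t) + c^2 with V(0) = 0 (drift coefficient is linear in X, diffusion is constant). With a = -5/4, c = 2, the solution is
  V(t) = (c^2 / (2 a)) * (exp(2 a t) - 1)
       = (2^2 / (2*(-5/4))) * (exp((-5/2) t) - 1)
       = 8/5 - 8*exp(-5*t/2)/5.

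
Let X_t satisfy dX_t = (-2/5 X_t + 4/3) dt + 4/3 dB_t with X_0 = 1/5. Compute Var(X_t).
Var(X_t) = 20/9 - 20*exp(-4*t/5)/9

The variance V(t) = Var(X_t) satisfies V'(t) = 2 a V(t) + c^2 with V(0) = 0 (drift coefficient is linear in X, diffusion is constant). With a = -2/5, c = 4/3, the solution is
  V(t) = (c^2 / (2 a)) * (exp(2 a t) - 1)
       = ((4/3)^2 / (2*(-2/5))) * (exp((-4/5) t) - 1)
       = 20/9 - 20*exp(-4*t/5)/9.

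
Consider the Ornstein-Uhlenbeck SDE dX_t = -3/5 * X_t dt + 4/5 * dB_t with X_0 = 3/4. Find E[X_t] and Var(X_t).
E[X_t] = 3*exp(-3*t/5)/4; Var(X_t) = 8/15 - 8*exp(-6*t/5)/15

The OU SDE dX = -theta X dt + sigma dB admits the integrating factor exp(theta t): d(exp(theta t) X_t) = sigma exp(theta t) dB_t. Integrating from 0 to t:
  X_t = x_0 * exp(-theta t) + sigma * int_0^t exp(-theta (t-s)) dB_s.
The Itô integral has mean 0 and (by the Itô isometry) variance sigma^2 * int_0^t exp(-2 theta (t - s)) ds = sigma^2 * (1 - exp(-2 theta t)) / (2 theta).
With theta = 3/5, sigma = 4/5, x_0 = 3/4:
  E[X_t] = 3/4 * exp(-3/5 t) = 3*exp(-3*t/5)/4
  Var(X_t) = (4/5)^2 * (1 - exp(-2*3/5 t)) / (2 * 3/5) = 8/15 - 8*exp(-6*t/5)/15.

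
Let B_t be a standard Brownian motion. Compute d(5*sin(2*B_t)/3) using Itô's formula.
d(5*sin(2*B_t)/3) = (-10*sin(2*B_t)/3) dt + (10*cos(2*B_t)/3) dB_t

Itô's formula for f(B_t) gives d f(B_t) = f'(B_t) dB_t + (1/2) f''(B_t) dt. Compute derivatives of f(x) = 5*sin(2*x)/3:
  f'(x)  = 10*cos(2*x)/3
  f''(x) = -20*sin(2*x)/3
Substitute x = B_t and multiply the f'' term by 1/2:
  drift     = (1/2) * (-20*sin(2*x)/3) evaluated at B_t = -10*sin(2*B_t)/3
  diffusion = (10*cos(2*x)/3) evaluated at B_t = 10*cos(2*B_t)/3
Therefore d(5*sin(2*B_t)/3) = (-10*sin(2*B_t)/3) dt + (10*cos(2*B_t)/3) dB_t.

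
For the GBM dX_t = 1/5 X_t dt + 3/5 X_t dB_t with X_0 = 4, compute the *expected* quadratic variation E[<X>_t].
E[<X>_t] = 144*exp(19*t/25)/19 - 144/19

<X>_t = int_0^t ((3/5) * X_s)^2 ds. Taking expectation inside the integral: E[<X>_t] = (3/5)^2 * int_0^t E[X_s^2] ds. For GBM, E[X_s^2] = x_0^2 * exp((2 mu + sigma^2) s). Integrating:
  E[<X>_t] = (3/5)^2 * 4^2 * (exp((2*(1/5) + (3/5)^2) t) - 1) / (2*(1/5) + (3/5)^2)
           = (3/5)^2 * 4^2 * (exp((19/25) t) - 1) / (19/25) = 144*exp(19*t/25)/19 - 144/19.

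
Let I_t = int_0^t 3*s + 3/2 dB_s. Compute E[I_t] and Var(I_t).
E[I_t] = 0; Var(I_t) = 3*t*(4*t^2 + 6*t + 3)/4

The Itô integral of a deterministic integrand f(s) has mean 0 because each increment f(s) * (B_{s+ds} - B_s) has mean 0. By the Itô isometry:
  Var( int_0^t f(s) dB_s ) = E[ (int_0^t f(s) dB_s)^2 ] = int_0^t f(s)^2 ds.
Here f(s) = 3*s + 3/2, so f(s)^2 = 9*(2*s + 1)^2/4. Integrate:
  int_0^t (9*(2*s + 1)^2/4) ds = 3*t*(4*t^2 + 6*t + 3)/4.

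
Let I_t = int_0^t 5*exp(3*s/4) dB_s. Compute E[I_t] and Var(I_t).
E[I_t] = 0; Var(I_t) = 50*exp(3*t/2)/3 - 50/3

The Itô integral of a deterministic integrand f(s) has mean 0 because each increment f(s) * (B_{s+ds} - B_s) has mean 0. By the Itô isometry:
  Var( int_0^t f(s) dB_s ) = E[ (int_0^t f(s) dB_s)^2 ] = int_0^t f(s)^2 ds.
Here f(s) = 5*exp(3*s/4), so f(s)^2 = 25*exp(3*s/2). Integrate:
  int_0^t (25*exp(3*s/2)) ds = 50*exp(3*t/2)/3 - 50/3.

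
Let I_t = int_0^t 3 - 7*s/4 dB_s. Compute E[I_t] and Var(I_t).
E[I_t] = 0; Var(I_t) = t*(49*t^2 - 252*t + 432)/48

The Itô integral of a deterministic integrand f(s) has mean 0 because each increment f(s) * (B_{s+ds} - B_s) has mean 0. By the Itô isometry:
  Var( int_0^t f(s) dB_s ) = E[ (int_0^t f(s) dB_s)^2 ] = int_0^t f(s)^2 ds.
Here f(s) = 3 - 7*s/4, so f(s)^2 = (7*s - 12)^2/16. Integrate:
  int_0^t ((7*s - 12)^2/16) ds = t*(49*t^2 - 252*t + 432)/48.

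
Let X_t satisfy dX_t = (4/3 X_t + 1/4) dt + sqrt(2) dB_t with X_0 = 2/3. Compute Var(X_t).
Var(X_t) = 3*exp(8*t/3)/4 - 3/4

The variance V(t) = Var(X_t) satisfies V'(t) = 2 a V(t) + c^2 with V(0) = 0 (drift coefficient is linear in X, diffusion is constant). With a = 4/3, c = sqrt(2), the solution is
  V(t) = (c^2 / (2 a)) * (exp(2 a t) - 1)
       = (sqrt(2)^2 / (2*(4/3))) * (exp((8/3) t) - 1)
       = 3*exp(8*t/3)/4 - 3/4.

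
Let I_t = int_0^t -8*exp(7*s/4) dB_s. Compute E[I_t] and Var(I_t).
E[I_t] = 0; Var(I_t) = 128*exp(7*t/2)/7 - 128/7

The Itô integral of a deterministic integrand f(s) has mean 0 because each increment f(s) * (B_{s+ds} - B_s) has mean 0. By the Itô isometry:
  Var( int_0^t f(s) dB_s ) = E[ (int_0^t f(s) dB_s)^2 ] = int_0^t f(s)^2 ds.
Here f(s) = -8*exp(7*s/4), so f(s)^2 = 64*exp(7*s/2). Integrate:
  int_0^t (64*exp(7*s/2)) ds = 128*exp(7*t/2)/7 - 128/7.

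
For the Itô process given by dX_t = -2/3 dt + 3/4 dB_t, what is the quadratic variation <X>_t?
<X>_t = 9*t/16

For an Itô process dX_t = a(t) dt + b(t) dB_t, the quadratic variation is <X>_t = int_0^t b(s)^2 ds (the drift term does not contribute). Here b(s) = 3/4, so
  b(s)^2 = 9/16.
Integrating from 0 to t:
  <X>_t = int_0^t (9/16) ds = 9*t/16.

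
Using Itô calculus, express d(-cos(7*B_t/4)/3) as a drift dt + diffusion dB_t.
d(-cos(7*B_t/4)/3) = (49*cos(7*B_t/4)/96) dt + (7*sin(7*B_t/4)/12) dB_t

Itô's formula for f(B_t) gives d f(B_t) = f'(B_t) dB_t + (1/2) f''(B_t) dt. Compute derivatives of f(x) = -cos(7*x/4)/3:
  f'(x)  = 7*sin(7*x/4)/12
  f''(x) = 49*cos(7*x/4)/48
Substitute x = B_t and multiply the f'' term by 1/2:
  drift     = (1/2) * (49*cos(7*x/4)/48) evaluated at B_t = 49*cos(7*B_t/4)/96
  diffusion = (7*sin(7*x/4)/12) evaluated at B_t = 7*sin(7*B_t/4)/12
Therefore d(-cos(7*B_t/4)/3) = (49*cos(7*B_t/4)/96) dt + (7*sin(7*B_t/4)/12) dB_t.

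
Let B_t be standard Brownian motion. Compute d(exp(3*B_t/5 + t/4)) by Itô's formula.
d(exp(3*B_t/5 + t/4)) = (43*exp(3*B_t/5 + t/4)/100) dt + (3*exp(3*B_t/5 + t/4)/5) dB_t

Itô's formula for f(t, x): d f(t, B_t) = (f_t + (1/2) f_xx) dt + f_x dB_t. Compute partials of f(t, x) = exp(t/4 + 3*x/5):
  f_t(t,x)  = exp(t/4 + 3*x/5)/4
  f_x(t,x)  = 3*exp(t/4 + 3*x/5)/5
  f_xx(t,x) = 9*exp(t/4 + 3*x/5)/25
Assemble drift = f_t + (1/2) f_xx = 43*exp(t/4 + 3*x/5)/100 and diffusion = f_x = 3*exp(t/4 + 3*x/5)/5. Substituting x = B_t:
  d(exp(3*B_t/5 + t/4)) = (43*exp(3*B_t/5 + t/4)/100) dt + (3*exp(3*B_t/5 + t/4)/5) dB_t.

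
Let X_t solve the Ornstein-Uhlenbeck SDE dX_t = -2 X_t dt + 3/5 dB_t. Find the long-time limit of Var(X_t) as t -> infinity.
lim Var(X_t) = 9/100

The OU SDE dX = -theta X dt + sigma dB admits the integrating factor exp(theta t): d(exp(theta t) X_t) = sigma exp(theta t) dB_t. Integrating from 0 to t gives X_t = x_0 * exp(-theta t) + sigma * int_0^t exp(-theta (t-s)) dB_s for any initial x_0. The Itô integral has variance (by the Itô isometry) sigma^2 * int_0^t exp(-2 theta (t - s)) ds = sigma^2 * (1 - exp(-2 theta t)) / (2 theta), independent of x_0.
With theta = 2, sigma = 3/5:
  Var(X_t) = (3/5)^2 * (1 - exp(-2*2 t)) / (2 * 2) = 9/100 - 9*exp(-4*t)/100.
As t -> infinity, exp(-2*2 t) -> 0, so the stationary variance is sigma^2 / (2 theta) = 9/100.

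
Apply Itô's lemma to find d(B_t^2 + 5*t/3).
d(B_t^2 + 5*t/3) = (8/3) dt + (2*B_t) dB_t

Itô's formula for f(t, x): d f(t, B_t) = (f_t + (1/2) f_xx) dt + f_x dB_t. Compute partials of f(t, x) = 5*t/3 + x^2:
  f_t(t,x)  = 5/3
  f_x(t,x)  = 2*x
  f_xx(t,x) = 2
Assemble drift = f_t + (1/2) f_xx = 8/3 and diffusion = f_x = 2*x. Substituting x = B_t:
  d(B_t^2 + 5*t/3) = (8/3) dt + (2*B_t) dB_t.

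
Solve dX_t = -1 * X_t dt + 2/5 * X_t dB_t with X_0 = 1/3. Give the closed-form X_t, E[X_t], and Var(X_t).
X_t = 1/3 * exp((-27/25) t + (2/5) B_t); E[X_t] = exp(-t)/3; Var(X_t) = (exp(4*t/25) - 1)*exp(-2*t)/9

For GBM dX = mu X dt + sigma X dB with X_0 = x_0, apply Itô to Y = log X: dY = (mu - sigma^2/2) dt + sigma dB, so Y_t = log(x_0) + (mu - sigma^2/2) t + sigma B_t and hence X_t = x_0 * exp((mu - sigma^2/2) t + sigma B_t).
With mu = -1, sigma = 2/5, x_0 = 1/3, this gives:
  X_t = 1/3 * exp((-27/25) * t + (2/5) * B_t).
Since sigma*B_t ~ Normal(0, sigma^2 t), E[exp(sigma*B_t)] = exp(sigma^2 t / 2); so E[X_t] = x_0 * exp((mu - sigma^2/2) t) * exp(sigma^2 t / 2) = x_0 * exp(mu t) = exp(-t)/3.
Var(X_t) = E[X_t^2] - (E[X_t])^2 = x_0^2 * exp(2 mu t) * (exp(sigma^2 t) - 1) = (exp(4*t/25) - 1)*exp(-2*t)/9.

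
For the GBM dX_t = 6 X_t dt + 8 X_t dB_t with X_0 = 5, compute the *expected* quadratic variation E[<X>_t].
E[<X>_t] = 400*exp(76*t)/19 - 400/19

<X>_t = int_0^t (8 * X_s)^2 ds. Taking expectation inside the integral: E[<X>_t] = 8^2 * int_0^t E[X_s^2] ds. For GBM, E[X_s^2] = x_0^2 * exp((2 mu + sigma^2) s). Integrating:
  E[<X>_t] = 8^2 * 5^2 * (exp((2*6 + 8^2) t) - 1) / (2*6 + 8^2)
           = 8^2 * 5^2 * (exp(76 t) - 1) / 76 = 400*exp(76*t)/19 - 400/19.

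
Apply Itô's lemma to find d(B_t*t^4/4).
d(B_t*t^4/4) = (B_t*t^3) dt + (t^4/4) dB_t

Itô's formula for f(t, x): d f(t, B_t) = (f_t + (1/2) f_xx) dt + f_x dB_t. Compute partials of f(t, x) = t^4*x/4:
  f_t(t,x)  = t^3*x
  f_x(t,x)  = t^4/4
  f_xx(t,x) = 0
Assemble drift = f_t + (1/2) f_xx = t^3*x and diffusion = f_x = t^4/4. Substituting x = B_t:
  d(B_t*t^4/4) = (B_t*t^3) dt + (t^4/4) dB_t.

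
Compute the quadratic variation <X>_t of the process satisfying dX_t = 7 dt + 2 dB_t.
<X>_t = 4*t

For an Itô process dX_t = a(t) dt + b(t) dB_t, the quadratic variation is <X>_t = int_0^t b(s)^2 ds (the drift term does not contribute). Here b(s) = 2, so
  b(s)^2 = 4.
Integrating from 0 to t:
  <X>_t = int_0^t (4) ds = 4*t.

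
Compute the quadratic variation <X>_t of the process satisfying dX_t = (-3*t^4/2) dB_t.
<X>_t = t^9/4

For an Itô process dX_t = a(t) dt + b(t) dB_t, the quadratic variation is <X>_t = int_0^t b(s)^2 ds (the drift term does not contribute). Here b(s) = -3*s^4/2, so
  b(s)^2 = 9*s^8/4.
Integrating from 0 to t:
  <X>_t = int_0^t (9*s^8/4) ds = t^9/4.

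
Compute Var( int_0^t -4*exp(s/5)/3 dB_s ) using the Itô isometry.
Var = 40*exp(2*t/5)/9 - 40/9

The Itô integral of a deterministic integrand f(s) has mean 0 because each increment f(s) * (B_{s+ds} - B_s) has mean 0. By the Itô isometry:
  Var( int_0^t f(s) dB_s ) = E[ (int_0^t f(s) dB_s)^2 ] = int_0^t f(s)^2 ds.
Here f(s) = -4*exp(s/5)/3, so f(s)^2 = 16*exp(2*s/5)/9. Integrate:
  int_0^t (16*exp(2*s/5)/9) ds = 40*exp(2*t/5)/9 - 40/9.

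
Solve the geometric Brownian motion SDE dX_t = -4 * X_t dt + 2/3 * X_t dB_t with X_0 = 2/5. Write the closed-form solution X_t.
X_t = 2/5 * exp((-38/9) * t + (2/3) * B_t)

For GBM dX = mu X dt + sigma X dB with X_0 = x_0, apply Itô to Y = log X: dY = (mu - sigma^2/2) dt + sigma dB, so Y_t = log(x_0) + (mu - sigma^2/2) t + sigma B_t and hence X_t = x_0 * exp((mu - sigma^2/2) t + sigma B_t).
With mu = -4, sigma = 2/3, x_0 = 2/5, this gives:
  X_t = 2/5 * exp((-38/9) * t + (2/3) * B_t).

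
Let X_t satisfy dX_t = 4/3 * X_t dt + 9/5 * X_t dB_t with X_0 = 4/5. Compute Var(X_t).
Var(X_t) = 16*(exp(81*t/25) - 1)*exp(8*t/3)/25

For GBM dX = mu X dt + sigma X dB with X_0 = x_0, apply Itô to Y = log X: dY = (mu - sigma^2/2) dt + sigma dB, so Y_t = log(x_0) + (mu - sigma^2/2) t + sigma B_t and hence X_t = x_0 * exp((mu - sigma^2/2) t + sigma B_t).
With mu = 4/3, sigma = 9/5, x_0 = 4/5, this gives:
  X_t = 4/5 * exp((-43/150) * t + (9/5) * B_t).
Since sigma*B_t ~ Normal(0, sigma^2 t), E[exp(sigma*B_t)] = exp(sigma^2 t / 2); so E[X_t] = x_0 * exp((mu - sigma^2/2) t) * exp(sigma^2 t / 2) = x_0 * exp(mu t) = 4*exp(4*t/3)/5.
Var(X_t) = E[X_t^2] - (E[X_t])^2 = x_0^2 * exp(2 mu t) * (exp(sigma^2 t) - 1) = 16*(exp(81*t/25) - 1)*exp(8*t/3)/25.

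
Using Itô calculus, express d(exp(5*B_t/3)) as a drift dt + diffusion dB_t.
d(exp(5*B_t/3)) = (25*exp(5*B_t/3)/18) dt + (5*exp(5*B_t/3)/3) dB_t

Itô's formula for f(B_t) gives d f(B_t) = f'(B_t) dB_t + (1/2) f''(B_t) dt. Compute derivatives of f(x) = exp(5*x/3):
  f'(x)  = 5*exp(5*x/3)/3
  f''(x) = 25*exp(5*x/3)/9
Substitute x = B_t and multiply the f'' term by 1/2:
  drift     = (1/2) * (25*exp(5*x/3)/9) evaluated at B_t = 25*exp(5*B_t/3)/18
  diffusion = (5*exp(5*x/3)/3) evaluated at B_t = 5*exp(5*B_t/3)/3
Therefore d(exp(5*B_t/3)) = (25*exp(5*B_t/3)/18) dt + (5*exp(5*B_t/3)/3) dB_t.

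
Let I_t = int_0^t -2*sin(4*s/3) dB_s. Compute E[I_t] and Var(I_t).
E[I_t] = 0; Var(I_t) = 2*t - 3*sin(4*t/3)*cos(4*t/3)/2

The Itô integral of a deterministic integrand f(s) has mean 0 because each increment f(s) * (B_{s+ds} - B_s) has mean 0. By the Itô isometry:
  Var( int_0^t f(s) dB_s ) = E[ (int_0^t f(s) dB_s)^2 ] = int_0^t f(s)^2 ds.
Here f(s) = -2*sin(4*s/3), so f(s)^2 = 4*sin(4*s/3)^2. Integrate:
  int_0^t (4*sin(4*s/3)^2) ds = 2*t - 3*sin(4*t/3)*cos(4*t/3)/2.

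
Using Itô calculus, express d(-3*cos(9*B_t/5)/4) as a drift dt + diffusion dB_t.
d(-3*cos(9*B_t/5)/4) = (243*cos(9*B_t/5)/200) dt + (27*sin(9*B_t/5)/20) dB_t

Itô's formula for f(B_t) gives d f(B_t) = f'(B_t) dB_t + (1/2) f''(B_t) dt. Compute derivatives of f(x) = -3*cos(9*x/5)/4:
  f'(x)  = 27*sin(9*x/5)/20
  f''(x) = 243*cos(9*x/5)/100
Substitute x = B_t and multiply the f'' term by 1/2:
  drift     = (1/2) * (243*cos(9*x/5)/100) evaluated at B_t = 243*cos(9*B_t/5)/200
  diffusion = (27*sin(9*x/5)/20) evaluated at B_t = 27*sin(9*B_t/5)/20
Therefore d(-3*cos(9*B_t/5)/4) = (243*cos(9*B_t/5)/200) dt + (27*sin(9*B_t/5)/20) dB_t.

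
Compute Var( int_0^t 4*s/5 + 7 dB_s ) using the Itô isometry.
Var = t*(16*t^2 + 420*t + 3675)/75

The Itô integral of a deterministic integrand f(s) has mean 0 because each increment f(s) * (B_{s+ds} - B_s) has mean 0. By the Itô isometry:
  Var( int_0^t f(s) dB_s ) = E[ (int_0^t f(s) dB_s)^2 ] = int_0^t f(s)^2 ds.
Here f(s) = 4*s/5 + 7, so f(s)^2 = (4*s + 35)^2/25. Integrate:
  int_0^t ((4*s + 35)^2/25) ds = t*(16*t^2 + 420*t + 3675)/75.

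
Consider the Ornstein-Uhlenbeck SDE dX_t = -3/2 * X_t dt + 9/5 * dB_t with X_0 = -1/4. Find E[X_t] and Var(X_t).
E[X_t] = -exp(-3*t/2)/4; Var(X_t) = 27/25 - 27*exp(-3*t)/25

The OU SDE dX = -theta X dt + sigma dB admits the integrating factor exp(theta t): d(exp(theta t) X_t) = sigma exp(theta t) dB_t. Integrating from 0 to t:
  X_t = x_0 * exp(-theta t) + sigma * int_0^t exp(-theta (t-s)) dB_s.
The Itô integral has mean 0 and (by the Itô isometry) variance sigma^2 * int_0^t exp(-2 theta (t - s)) ds = sigma^2 * (1 - exp(-2 theta t)) / (2 theta).
With theta = 3/2, sigma = 9/5, x_0 = -1/4:
  E[X_t] = -1/4 * exp(-3/2 t) = -exp(-3*t/2)/4
  Var(X_t) = (9/5)^2 * (1 - exp(-2*3/2 t)) / (2 * 3/2) = 27/25 - 27*exp(-3*t)/25.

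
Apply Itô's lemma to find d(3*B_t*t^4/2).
d(3*B_t*t^4/2) = (6*B_t*t^3) dt + (3*t^4/2) dB_t

Itô's formula for f(t, x): d f(t, B_t) = (f_t + (1/2) f_xx) dt + f_x dB_t. Compute partials of f(t, x) = 3*t^4*x/2:
  f_t(t,x)  = 6*t^3*x
  f_x(t,x)  = 3*t^4/2
  f_xx(t,x) = 0
Assemble drift = f_t + (1/2) f_xx = 6*t^3*x and diffusion = f_x = 3*t^4/2. Substituting x = B_t:
  d(3*B_t*t^4/2) = (6*B_t*t^3) dt + (3*t^4/2) dB_t.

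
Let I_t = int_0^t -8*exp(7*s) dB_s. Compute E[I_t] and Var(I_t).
E[I_t] = 0; Var(I_t) = 32*exp(14*t)/7 - 32/7

The Itô integral of a deterministic integrand f(s) has mean 0 because each increment f(s) * (B_{s+ds} - B_s) has mean 0. By the Itô isometry:
  Var( int_0^t f(s) dB_s ) = E[ (int_0^t f(s) dB_s)^2 ] = int_0^t f(s)^2 ds.
Here f(s) = -8*exp(7*s), so f(s)^2 = 64*exp(14*s). Integrate:
  int_0^t (64*exp(14*s)) ds = 32*exp(14*t)/7 - 32/7.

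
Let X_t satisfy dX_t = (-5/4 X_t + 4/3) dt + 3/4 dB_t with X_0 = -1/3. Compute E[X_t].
E[X_t] = 16/15 - 7*exp(-5*t/4)/5

Taking expectations and using E[dB_t] = 0, the mean m(t) = E[X_t] satisfies the ODE m'(t) = a m(t) + b with m(0) = x_0. With a = -5/4, b = 4/3, x_0 = -1/3, the solution is
  m(t) = x_0 * exp(a t) + (b/a) * (exp(a t) - 1)
       = (-1/3) * exp((-5/4) t) + ((4/3)/(-5/4)) * (exp((-5/4) t) - 1)
       = 16/15 - 7*exp(-5*t/4)/5.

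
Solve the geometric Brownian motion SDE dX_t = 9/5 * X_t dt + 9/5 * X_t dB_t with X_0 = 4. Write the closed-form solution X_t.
X_t = 4 * exp((9/50) * t + (9/5) * B_t)

For GBM dX = mu X dt + sigma X dB with X_0 = x_0, apply Itô to Y = log X: dY = (mu - sigma^2/2) dt + sigma dB, so Y_t = log(x_0) + (mu - sigma^2/2) t + sigma B_t and hence X_t = x_0 * exp((mu - sigma^2/2) t + sigma B_t).
With mu = 9/5, sigma = 9/5, x_0 = 4, this gives:
  X_t = 4 * exp((9/50) * t + (9/5) * B_t).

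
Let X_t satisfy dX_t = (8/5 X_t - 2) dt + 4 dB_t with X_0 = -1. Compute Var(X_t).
Var(X_t) = 5*exp(16*t/5) - 5

The variance V(t) = Var(X_t) satisfies V'(t) = 2 a V(t) + c^2 with V(0) = 0 (drift coefficient is linear in X, diffusion is constant). With a = 8/5, c = 4, the solution is
  V(t) = (c^2 / (2 a)) * (exp(2 a t) - 1)
       = (4^2 / (2*(8/5))) * (exp((16/5) t) - 1)
       = 5*exp(16*t/5) - 5.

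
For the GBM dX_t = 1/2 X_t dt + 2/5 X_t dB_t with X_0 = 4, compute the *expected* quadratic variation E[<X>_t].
E[<X>_t] = 64*exp(29*t/25)/29 - 64/29

<X>_t = int_0^t ((2/5) * X_s)^2 ds. Taking expectation inside the integral: E[<X>_t] = (2/5)^2 * int_0^t E[X_s^2] ds. For GBM, E[X_s^2] = x_0^2 * exp((2 mu + sigma^2) s). Integrating:
  E[<X>_t] = (2/5)^2 * 4^2 * (exp((2*(1/2) + (2/5)^2) t) - 1) / (2*(1/2) + (2/5)^2)
           = (2/5)^2 * 4^2 * (exp((29/25) t) - 1) / (29/25) = 64*exp(29*t/25)/29 - 64/29.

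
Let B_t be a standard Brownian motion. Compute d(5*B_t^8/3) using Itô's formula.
d(5*B_t^8/3) = (140*B_t^6/3) dt + (40*B_t^7/3) dB_t

Itô's formula for f(B_t) gives d f(B_t) = f'(B_t) dB_t + (1/2) f''(B_t) dt. Compute derivatives of f(x) = 5*x^8/3:
  f'(x)  = 40*x^7/3
  f''(x) = 280*x^6/3
Substitute x = B_t and multiply the f'' term by 1/2:
  drift     = (1/2) * (280*x^6/3) evaluated at B_t = 140*B_t^6/3
  diffusion = (40*x^7/3) evaluated at B_t = 40*B_t^7/3
Therefore d(5*B_t^8/3) = (140*B_t^6/3) dt + (40*B_t^7/3) dB_t.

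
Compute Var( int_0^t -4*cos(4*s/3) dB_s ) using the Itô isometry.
Var = 8*t + 6*sin(4*t/3)*cos(4*t/3)

The Itô integral of a deterministic integrand f(s) has mean 0 because each increment f(s) * (B_{s+ds} - B_s) has mean 0. By the Itô isometry:
  Var( int_0^t f(s) dB_s ) = E[ (int_0^t f(s) dB_s)^2 ] = int_0^t f(s)^2 ds.
Here f(s) = -4*cos(4*s/3), so f(s)^2 = 16*cos(4*s/3)^2. Integrate:
  int_0^t (16*cos(4*s/3)^2) ds = 8*t + 6*sin(4*t/3)*cos(4*t/3).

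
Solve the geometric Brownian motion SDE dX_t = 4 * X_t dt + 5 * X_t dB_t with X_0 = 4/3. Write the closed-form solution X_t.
X_t = 4/3 * exp((-17/2) * t + (5) * B_t)

For GBM dX = mu X dt + sigma X dB with X_0 = x_0, apply Itô to Y = log X: dY = (mu - sigma^2/2) dt + sigma dB, so Y_t = log(x_0) + (mu - sigma^2/2) t + sigma B_t and hence X_t = x_0 * exp((mu - sigma^2/2) t + sigma B_t).
With mu = 4, sigma = 5, x_0 = 4/3, this gives:
  X_t = 4/3 * exp((-17/2) * t + (5) * B_t).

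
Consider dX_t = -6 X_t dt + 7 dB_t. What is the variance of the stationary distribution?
lim Var(X_t) = 49/12

The OU SDE dX = -theta X dt + sigma dB admits the integrating factor exp(theta t): d(exp(theta t) X_t) = sigma exp(theta t) dB_t. Integrating from 0 to t gives X_t = x_0 * exp(-theta t) + sigma * int_0^t exp(-theta (t-s)) dB_s for any initial x_0. The Itô integral has variance (by the Itô isometry) sigma^2 * int_0^t exp(-2 theta (t - s)) ds = sigma^2 * (1 - exp(-2 theta t)) / (2 theta), independent of x_0.
With theta = 6, sigma = 7:
  Var(X_t) = (7)^2 * (1 - exp(-2*6 t)) / (2 * 6) = 49/12 - 49*exp(-12*t)/12.
As t -> infinity, exp(-2*6 t) -> 0, so the stationary variance is sigma^2 / (2 theta) = 49/12.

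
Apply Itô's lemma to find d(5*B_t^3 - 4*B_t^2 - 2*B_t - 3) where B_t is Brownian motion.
d(5*B_t^3 - 4*B_t^2 - 2*B_t - 3) = (15*B_t - 4) dt + (15*B_t^2 - 8*B_t - 2) dB_t

Itô's formula for f(B_t) gives d f(B_t) = f'(B_t) dB_t + (1/2) f''(B_t) dt. Compute derivatives of f(x) = 5*x^3 - 4*x^2 - 2*x - 3:
  f'(x)  = 15*x^2 - 8*x - 2
  f''(x) = 30*x - 8
Substitute x = B_t and multiply the f'' term by 1/2:
  drift     = (1/2) * (30*x - 8) evaluated at B_t = 15*B_t - 4
  diffusion = (15*x^2 - 8*x - 2) evaluated at B_t = 15*B_t^2 - 8*B_t - 2
Therefore d(5*B_t^3 - 4*B_t^2 - 2*B_t - 3) = (15*B_t - 4) dt + (15*B_t^2 - 8*B_t - 2) dB_t.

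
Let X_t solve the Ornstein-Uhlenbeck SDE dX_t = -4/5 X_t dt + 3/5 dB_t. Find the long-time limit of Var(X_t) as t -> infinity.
lim Var(X_t) = 9/40

The OU SDE dX = -theta X dt + sigma dB admits the integrating factor exp(theta t): d(exp(theta t) X_t) = sigma exp(theta t) dB_t. Integrating from 0 to t gives X_t = x_0 * exp(-theta t) + sigma * int_0^t exp(-theta (t-s)) dB_s for any initial x_0. The Itô integral has variance (by the Itô isometry) sigma^2 * int_0^t exp(-2 theta (t - s)) ds = sigma^2 * (1 - exp(-2 theta t)) / (2 theta), independent of x_0.
With theta = 4/5, sigma = 3/5:
  Var(X_t) = (3/5)^2 * (1 - exp(-2*4/5 t)) / (2 * 4/5) = 9/40 - 9*exp(-8*t/5)/40.
As t -> infinity, exp(-2*4/5 t) -> 0, so the stationary variance is sigma^2 / (2 theta) = 9/40.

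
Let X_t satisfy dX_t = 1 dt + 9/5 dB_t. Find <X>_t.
<X>_t = 81*t/25

For an Itô process dX_t = a(t) dt + b(t) dB_t, the quadratic variation is <X>_t = int_0^t b(s)^2 ds (the drift term does not contribute). Here b(s) = 9/5, so
  b(s)^2 = 81/25.
Integrating from 0 to t:
  <X>_t = int_0^t (81/25) ds = 81*t/25.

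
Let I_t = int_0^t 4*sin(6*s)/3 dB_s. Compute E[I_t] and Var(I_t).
E[I_t] = 0; Var(I_t) = 8*t/9 - 2*sin(12*t)/27

The Itô integral of a deterministic integrand f(s) has mean 0 because each increment f(s) * (B_{s+ds} - B_s) has mean 0. By the Itô isometry:
  Var( int_0^t f(s) dB_s ) = E[ (int_0^t f(s) dB_s)^2 ] = int_0^t f(s)^2 ds.
Here f(s) = 4*sin(6*s)/3, so f(s)^2 = 16*sin(6*s)^2/9. Integrate:
  int_0^t (16*sin(6*s)^2/9) ds = 8*t/9 - 2*sin(12*t)/27.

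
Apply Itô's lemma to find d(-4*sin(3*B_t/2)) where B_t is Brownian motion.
d(-4*sin(3*B_t/2)) = (9*sin(3*B_t/2)/2) dt + (-6*cos(3*B_t/2)) dB_t

Itô's formula for f(B_t) gives d f(B_t) = f'(B_t) dB_t + (1/2) f''(B_t) dt. Compute derivatives of f(x) = -4*sin(3*x/2):
  f'(x)  = -6*cos(3*x/2)
  f''(x) = 9*sin(3*x/2)
Substitute x = B_t and multiply the f'' term by 1/2:
  drift     = (1/2) * (9*sin(3*x/2)) evaluated at B_t = 9*sin(3*B_t/2)/2
  diffusion = (-6*cos(3*x/2)) evaluated at B_t = -6*cos(3*B_t/2)
Therefore d(-4*sin(3*B_t/2)) = (9*sin(3*B_t/2)/2) dt + (-6*cos(3*B_t/2)) dB_t.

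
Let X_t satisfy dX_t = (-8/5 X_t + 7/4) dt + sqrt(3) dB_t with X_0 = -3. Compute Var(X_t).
Var(X_t) = 15/16 - 15*exp(-16*t/5)/16

The variance V(t) = Var(X_t) satisfies V'(t) = 2 a V(t) + c^2 with V(0) = 0 (drift coefficient is linear in X, diffusion is constant). With a = -8/5, c = sqrt(3), the solution is
  V(t) = (c^2 / (2 a)) * (exp(2 a t) - 1)
       = (sqrt(3)^2 / (2*(-8/5))) * (exp((-16/5) t) - 1)
       = 15/16 - 15*exp(-16*t/5)/16.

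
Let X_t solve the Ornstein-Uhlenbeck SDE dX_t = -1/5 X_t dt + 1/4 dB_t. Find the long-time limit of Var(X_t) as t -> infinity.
lim Var(X_t) = 5/32

The OU SDE dX = -theta X dt + sigma dB admits the integrating factor exp(theta t): d(exp(theta t) X_t) = sigma exp(theta t) dB_t. Integrating from 0 to t gives X_t = x_0 * exp(-theta t) + sigma * int_0^t exp(-theta (t-s)) dB_s for any initial x_0. The Itô integral has variance (by the Itô isometry) sigma^2 * int_0^t exp(-2 theta (t - s)) ds = sigma^2 * (1 - exp(-2 theta t)) / (2 theta), independent of x_0.
With theta = 1/5, sigma = 1/4:
  Var(X_t) = (1/4)^2 * (1 - exp(-2*1/5 t)) / (2 * 1/5) = 5/32 - 5*exp(-2*t/5)/32.
As t -> infinity, exp(-2*1/5 t) -> 0, so the stationary variance is sigma^2 / (2 theta) = 5/32.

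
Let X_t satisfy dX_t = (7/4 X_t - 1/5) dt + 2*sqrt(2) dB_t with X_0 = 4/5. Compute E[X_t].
E[X_t] = 24*exp(7*t/4)/35 + 4/35

Taking expectations and using E[dB_t] = 0, the mean m(t) = E[X_t] satisfies the ODE m'(t) = a m(t) + b with m(0) = x_0. With a = 7/4, b = -1/5, x_0 = 4/5, the solution is
  m(t) = x_0 * exp(a t) + (b/a) * (exp(a t) - 1)
       = (4/5) * exp((7/4) t) + ((-1/5)/(7/4)) * (exp((7/4) t) - 1)
       = 24*exp(7*t/4)/35 + 4/35.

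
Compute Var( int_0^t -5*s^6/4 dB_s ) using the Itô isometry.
Var = 25*t^13/208

The Itô integral of a deterministic integrand f(s) has mean 0 because each increment f(s) * (B_{s+ds} - B_s) has mean 0. By the Itô isometry:
  Var( int_0^t f(s) dB_s ) = E[ (int_0^t f(s) dB_s)^2 ] = int_0^t f(s)^2 ds.
Here f(s) = -5*s^6/4, so f(s)^2 = 25*s^12/16. Integrate:
  int_0^t (25*s^12/16) ds = 25*t^13/208.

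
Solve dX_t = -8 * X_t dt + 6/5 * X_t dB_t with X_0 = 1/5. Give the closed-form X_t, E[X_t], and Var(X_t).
X_t = 1/5 * exp((-218/25) t + (6/5) B_t); E[X_t] = exp(-8*t)/5; Var(X_t) = (exp(36*t/25) - 1)*exp(-16*t)/25

For GBM dX = mu X dt + sigma X dB with X_0 = x_0, apply Itô to Y = log X: dY = (mu - sigma^2/2) dt + sigma dB, so Y_t = log(x_0) + (mu - sigma^2/2) t + sigma B_t and hence X_t = x_0 * exp((mu - sigma^2/2) t + sigma B_t).
With mu = -8, sigma = 6/5, x_0 = 1/5, this gives:
  X_t = 1/5 * exp((-218/25) * t + (6/5) * B_t).
Since sigma*B_t ~ Normal(0, sigma^2 t), E[exp(sigma*B_t)] = exp(sigma^2 t / 2); so E[X_t] = x_0 * exp((mu - sigma^2/2) t) * exp(sigma^2 t / 2) = x_0 * exp(mu t) = exp(-8*t)/5.
Var(X_t) = E[X_t^2] - (E[X_t])^2 = x_0^2 * exp(2 mu t) * (exp(sigma^2 t) - 1) = (exp(36*t/25) - 1)*exp(-16*t)/25.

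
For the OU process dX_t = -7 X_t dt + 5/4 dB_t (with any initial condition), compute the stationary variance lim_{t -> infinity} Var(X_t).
lim Var(X_t) = 25/224

The OU SDE dX = -theta X dt + sigma dB admits the integrating factor exp(theta t): d(exp(theta t) X_t) = sigma exp(theta t) dB_t. Integrating from 0 to t gives X_t = x_0 * exp(-theta t) + sigma * int_0^t exp(-theta (t-s)) dB_s for any initial x_0. The Itô integral has variance (by the Itô isometry) sigma^2 * int_0^t exp(-2 theta (t - s)) ds = sigma^2 * (1 - exp(-2 theta t)) / (2 theta), independent of x_0.
With theta = 7, sigma = 5/4:
  Var(X_t) = (5/4)^2 * (1 - exp(-2*7 t)) / (2 * 7) = 25/224 - 25*exp(-14*t)/224.
As t -> infinity, exp(-2*7 t) -> 0, so the stationary variance is sigma^2 / (2 theta) = 25/224.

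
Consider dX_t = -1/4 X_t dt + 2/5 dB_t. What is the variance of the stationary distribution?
lim Var(X_t) = 8/25

The OU SDE dX = -theta X dt + sigma dB admits the integrating factor exp(theta t): d(exp(theta t) X_t) = sigma exp(theta t) dB_t. Integrating from 0 to t gives X_t = x_0 * exp(-theta t) + sigma * int_0^t exp(-theta (t-s)) dB_s for any initial x_0. The Itô integral has variance (by the Itô isometry) sigma^2 * int_0^t exp(-2 theta (t - s)) ds = sigma^2 * (1 - exp(-2 theta t)) / (2 theta), independent of x_0.
With theta = 1/4, sigma = 2/5:
  Var(X_t) = (2/5)^2 * (1 - exp(-2*1/4 t)) / (2 * 1/4) = 8/25 - 8*exp(-t/2)/25.
As t -> infinity, exp(-2*1/4 t) -> 0, so the stationary variance is sigma^2 / (2 theta) = 8/25.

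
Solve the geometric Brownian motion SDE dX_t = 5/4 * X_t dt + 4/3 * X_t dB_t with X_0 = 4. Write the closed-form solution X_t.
X_t = 4 * exp((13/36) * t + (4/3) * B_t)

For GBM dX = mu X dt + sigma X dB with X_0 = x_0, apply Itô to Y = log X: dY = (mu - sigma^2/2) dt + sigma dB, so Y_t = log(x_0) + (mu - sigma^2/2) t + sigma B_t and hence X_t = x_0 * exp((mu - sigma^2/2) t + sigma B_t).
With mu = 5/4, sigma = 4/3, x_0 = 4, this gives:
  X_t = 4 * exp((13/36) * t + (4/3) * B_t).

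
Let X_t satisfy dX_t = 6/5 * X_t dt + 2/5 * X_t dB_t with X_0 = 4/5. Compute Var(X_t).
Var(X_t) = 16*(exp(4*t/25) - 1)*exp(12*t/5)/25

For GBM dX = mu X dt + sigma X dB with X_0 = x_0, apply Itô to Y = log X: dY = (mu - sigma^2/2) dt + sigma dB, so Y_t = log(x_0) + (mu - sigma^2/2) t + sigma B_t and hence X_t = x_0 * exp((mu - sigma^2/2) t + sigma B_t).
With mu = 6/5, sigma = 2/5, x_0 = 4/5, this gives:
  X_t = 4/5 * exp((28/25) * t + (2/5) * B_t).
Since sigma*B_t ~ Normal(0, sigma^2 t), E[exp(sigma*B_t)] = exp(sigma^2 t / 2); so E[X_t] = x_0 * exp((mu - sigma^2/2) t) * exp(sigma^2 t / 2) = x_0 * exp(mu t) = 4*exp(6*t/5)/5.
Var(X_t) = E[X_t^2] - (E[X_t])^2 = x_0^2 * exp(2 mu t) * (exp(sigma^2 t) - 1) = 16*(exp(4*t/25) - 1)*exp(12*t/5)/25.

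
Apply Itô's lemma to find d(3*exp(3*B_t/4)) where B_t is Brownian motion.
d(3*exp(3*B_t/4)) = (27*exp(3*B_t/4)/32) dt + (9*exp(3*B_t/4)/4) dB_t

Itô's formula for f(B_t) gives d f(B_t) = f'(B_t) dB_t + (1/2) f''(B_t) dt. Compute derivatives of f(x) = 3*exp(3*x/4):
  f'(x)  = 9*exp(3*x/4)/4
  f''(x) = 27*exp(3*x/4)/16
Substitute x = B_t and multiply the f'' term by 1/2:
  drift     = (1/2) * (27*exp(3*x/4)/16) evaluated at B_t = 27*exp(3*B_t/4)/32
  diffusion = (9*exp(3*x/4)/4) evaluated at B_t = 9*exp(3*B_t/4)/4
Therefore d(3*exp(3*B_t/4)) = (27*exp(3*B_t/4)/32) dt + (9*exp(3*B_t/4)/4) dB_t.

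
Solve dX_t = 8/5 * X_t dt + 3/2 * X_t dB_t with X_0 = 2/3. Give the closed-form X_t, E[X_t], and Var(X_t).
X_t = 2/3 * exp((19/40) t + (3/2) B_t); E[X_t] = 2*exp(8*t/5)/3; Var(X_t) = 4*(exp(9*t/4) - 1)*exp(16*t/5)/9

For GBM dX = mu X dt + sigma X dB with X_0 = x_0, apply Itô to Y = log X: dY = (mu - sigma^2/2) dt + sigma dB, so Y_t = log(x_0) + (mu - sigma^2/2) t + sigma B_t and hence X_t = x_0 * exp((mu - sigma^2/2) t + sigma B_t).
With mu = 8/5, sigma = 3/2, x_0 = 2/3, this gives:
  X_t = 2/3 * exp((19/40) * t + (3/2) * B_t).
Since sigma*B_t ~ Normal(0, sigma^2 t), E[exp(sigma*B_t)] = exp(sigma^2 t / 2); so E[X_t] = x_0 * exp((mu - sigma^2/2) t) * exp(sigma^2 t / 2) = x_0 * exp(mu t) = 2*exp(8*t/5)/3.
Var(X_t) = E[X_t^2] - (E[X_t])^2 = x_0^2 * exp(2 mu t) * (exp(sigma^2 t) - 1) = 4*(exp(9*t/4) - 1)*exp(16*t/5)/9.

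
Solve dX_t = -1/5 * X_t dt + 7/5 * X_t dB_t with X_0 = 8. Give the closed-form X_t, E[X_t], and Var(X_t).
X_t = 8 * exp((-59/50) t + (7/5) B_t); E[X_t] = 8*exp(-t/5); Var(X_t) = (64*exp(49*t/25) - 64)*exp(-2*t/5)

For GBM dX = mu X dt + sigma X dB with X_0 = x_0, apply Itô to Y = log X: dY = (mu - sigma^2/2) dt + sigma dB, so Y_t = log(x_0) + (mu - sigma^2/2) t + sigma B_t and hence X_t = x_0 * exp((mu - sigma^2/2) t + sigma B_t).
With mu = -1/5, sigma = 7/5, x_0 = 8, this gives:
  X_t = 8 * exp((-59/50) * t + (7/5) * B_t).
Since sigma*B_t ~ Normal(0, sigma^2 t), E[exp(sigma*B_t)] = exp(sigma^2 t / 2); so E[X_t] = x_0 * exp((mu - sigma^2/2) t) * exp(sigma^2 t / 2) = x_0 * exp(mu t) = 8*exp(-t/5).
Var(X_t) = E[X_t^2] - (E[X_t])^2 = x_0^2 * exp(2 mu t) * (exp(sigma^2 t) - 1) = (64*exp(49*t/25) - 64)*exp(-2*t/5).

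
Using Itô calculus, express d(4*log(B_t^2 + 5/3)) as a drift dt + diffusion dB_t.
d(4*log(B_t^2 + 5/3)) = (12*(5 - 3*B_t^2)/(3*B_t^2 + 5)^2) dt + (24*B_t/(3*B_t^2 + 5)) dB_t

Itô's formula for f(B_t) gives d f(B_t) = f'(B_t) dB_t + (1/2) f''(B_t) dt. Compute derivatives of f(x) = 4*log(x^2 + 5/3):
  f'(x)  = 24*x/(3*x^2 + 5)
  f''(x) = 24*(5 - 3*x^2)/(3*x^2 + 5)^2
Substitute x = B_t and multiply the f'' term by 1/2:
  drift     = (1/2) * (24*(5 - 3*x^2)/(3*x^2 + 5)^2) evaluated at B_t = 12*(5 - 3*B_t^2)/(3*B_t^2 + 5)^2
  diffusion = (24*x/(3*x^2 + 5)) evaluated at B_t = 24*B_t/(3*B_t^2 + 5)
Therefore d(4*log(B_t^2 + 5/3)) = (12*(5 - 3*B_t^2)/(3*B_t^2 + 5)^2) dt + (24*B_t/(3*B_t^2 + 5)) dB_t.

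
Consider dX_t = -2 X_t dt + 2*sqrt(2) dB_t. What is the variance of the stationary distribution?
lim Var(X_t) = 2

The OU SDE dX = -theta X dt + sigma dB admits the integrating factor exp(theta t): d(exp(theta t) X_t) = sigma exp(theta t) dB_t. Integrating from 0 to t gives X_t = x_0 * exp(-theta t) + sigma * int_0^t exp(-theta (t-s)) dB_s for any initial x_0. The Itô integral has variance (by the Itô isometry) sigma^2 * int_0^t exp(-2 theta (t - s)) ds = sigma^2 * (1 - exp(-2 theta t)) / (2 theta), independent of x_0.
With theta = 2, sigma = 2*sqrt(2):
  Var(X_t) = (2*sqrt(2))^2 * (1 - exp(-2*2 t)) / (2 * 2) = 2 - 2*exp(-4*t).
As t -> infinity, exp(-2*2 t) -> 0, so the stationary variance is sigma^2 / (2 theta) = 2.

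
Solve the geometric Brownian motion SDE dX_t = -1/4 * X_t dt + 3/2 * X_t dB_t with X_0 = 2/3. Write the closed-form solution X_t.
X_t = 2/3 * exp((-11/8) * t + (3/2) * B_t)

For GBM dX = mu X dt + sigma X dB with X_0 = x_0, apply Itô to Y = log X: dY = (mu - sigma^2/2) dt + sigma dB, so Y_t = log(x_0) + (mu - sigma^2/2) t + sigma B_t and hence X_t = x_0 * exp((mu - sigma^2/2) t + sigma B_t).
With mu = -1/4, sigma = 3/2, x_0 = 2/3, this gives:
  X_t = 2/3 * exp((-11/8) * t + (3/2) * B_t).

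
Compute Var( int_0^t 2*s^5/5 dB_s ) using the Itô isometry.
Var = 4*t^11/275

The Itô integral of a deterministic integrand f(s) has mean 0 because each increment f(s) * (B_{s+ds} - B_s) has mean 0. By the Itô isometry:
  Var( int_0^t f(s) dB_s ) = E[ (int_0^t f(s) dB_s)^2 ] = int_0^t f(s)^2 ds.
Here f(s) = 2*s^5/5, so f(s)^2 = 4*s^10/25. Integrate:
  int_0^t (4*s^10/25) ds = 4*t^11/275.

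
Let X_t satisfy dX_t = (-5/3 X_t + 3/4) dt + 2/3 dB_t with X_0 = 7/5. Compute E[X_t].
E[X_t] = 9/20 + 19*exp(-5*t/3)/20

Taking expectations and using E[dB_t] = 0, the mean m(t) = E[X_t] satisfies the ODE m'(t) = a m(t) + b with m(0) = x_0. With a = -5/3, b = 3/4, x_0 = 7/5, the solution is
  m(t) = x_0 * exp(a t) + (b/a) * (exp(a t) - 1)
       = (7/5) * exp((-5/3) t) + ((3/4)/(-5/3)) * (exp((-5/3) t) - 1)
       = 9/20 + 19*exp(-5*t/3)/20.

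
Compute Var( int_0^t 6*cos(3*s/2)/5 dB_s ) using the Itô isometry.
Var = 18*t/25 + 6*sin(3*t)/25

The Itô integral of a deterministic integrand f(s) has mean 0 because each increment f(s) * (B_{s+ds} - B_s) has mean 0. By the Itô isometry:
  Var( int_0^t f(s) dB_s ) = E[ (int_0^t f(s) dB_s)^2 ] = int_0^t f(s)^2 ds.
Here f(s) = 6*cos(3*s/2)/5, so f(s)^2 = 36*cos(3*s/2)^2/25. Integrate:
  int_0^t (36*cos(3*s/2)^2/25) ds = 18*t/25 + 6*sin(3*t)/25.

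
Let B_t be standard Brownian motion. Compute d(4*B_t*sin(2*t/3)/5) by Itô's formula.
d(4*B_t*sin(2*t/3)/5) = (8*B_t*cos(2*t/3)/15) dt + (4*sin(2*t/3)/5) dB_t

Itô's formula for f(t, x): d f(t, B_t) = (f_t + (1/2) f_xx) dt + f_x dB_t. Compute partials of f(t, x) = 4*x*sin(2*t/3)/5:
  f_t(t,x)  = 8*x*cos(2*t/3)/15
  f_x(t,x)  = 4*sin(2*t/3)/5
  f_xx(t,x) = 0
Assemble drift = f_t + (1/2) f_xx = 8*x*cos(2*t/3)/15 and diffusion = f_x = 4*sin(2*t/3)/5. Substituting x = B_t:
  d(4*B_t*sin(2*t/3)/5) = (8*B_t*cos(2*t/3)/15) dt + (4*sin(2*t/3)/5) dB_t.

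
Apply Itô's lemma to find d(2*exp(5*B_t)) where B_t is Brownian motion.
d(2*exp(5*B_t)) = (25*exp(5*B_t)) dt + (10*exp(5*B_t)) dB_t

Itô's formula for f(B_t) gives d f(B_t) = f'(B_t) dB_t + (1/2) f''(B_t) dt. Compute derivatives of f(x) = 2*exp(5*x):
  f'(x)  = 10*exp(5*x)
  f''(x) = 50*exp(5*x)
Substitute x = B_t and multiply the f'' term by 1/2:
  drift     = (1/2) * (50*exp(5*x)) evaluated at B_t = 25*exp(5*B_t)
  diffusion = (10*exp(5*x)) evaluated at B_t = 10*exp(5*B_t)
Therefore d(2*exp(5*B_t)) = (25*exp(5*B_t)) dt + (10*exp(5*B_t)) dB_t.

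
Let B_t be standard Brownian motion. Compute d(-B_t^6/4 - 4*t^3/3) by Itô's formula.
d(-B_t^6/4 - 4*t^3/3) = (-15*B_t^4/4 - 4*t^2) dt + (-3*B_t^5/2) dB_t

Itô's formula for f(t, x): d f(t, B_t) = (f_t + (1/2) f_xx) dt + f_x dB_t. Compute partials of f(t, x) = -4*t^3/3 - x^6/4:
  f_t(t,x)  = -4*t^2
  f_x(t,x)  = -3*x^5/2
  f_xx(t,x) = -15*x^4/2
Assemble drift = f_t + (1/2) f_xx = -4*t^2 - 15*x^4/4 and diffusion = f_x = -3*x^5/2. Substituting x = B_t:
  d(-B_t^6/4 - 4*t^3/3) = (-15*B_t^4/4 - 4*t^2) dt + (-3*B_t^5/2) dB_t.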